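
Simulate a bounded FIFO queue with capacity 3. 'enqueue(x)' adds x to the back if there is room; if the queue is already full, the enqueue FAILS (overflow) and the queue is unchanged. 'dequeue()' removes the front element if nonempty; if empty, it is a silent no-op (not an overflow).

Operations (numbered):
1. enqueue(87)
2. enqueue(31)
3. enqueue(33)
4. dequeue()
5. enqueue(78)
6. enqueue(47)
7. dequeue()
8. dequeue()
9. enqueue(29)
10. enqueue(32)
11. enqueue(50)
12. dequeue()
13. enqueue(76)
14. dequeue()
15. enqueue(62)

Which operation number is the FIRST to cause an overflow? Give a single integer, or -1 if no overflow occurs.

Answer: 6

Derivation:
1. enqueue(87): size=1
2. enqueue(31): size=2
3. enqueue(33): size=3
4. dequeue(): size=2
5. enqueue(78): size=3
6. enqueue(47): size=3=cap → OVERFLOW (fail)
7. dequeue(): size=2
8. dequeue(): size=1
9. enqueue(29): size=2
10. enqueue(32): size=3
11. enqueue(50): size=3=cap → OVERFLOW (fail)
12. dequeue(): size=2
13. enqueue(76): size=3
14. dequeue(): size=2
15. enqueue(62): size=3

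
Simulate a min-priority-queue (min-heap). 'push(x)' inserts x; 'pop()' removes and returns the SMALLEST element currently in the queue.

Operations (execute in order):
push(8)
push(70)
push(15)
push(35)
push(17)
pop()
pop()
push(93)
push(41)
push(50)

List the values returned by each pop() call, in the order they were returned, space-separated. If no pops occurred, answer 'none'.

push(8): heap contents = [8]
push(70): heap contents = [8, 70]
push(15): heap contents = [8, 15, 70]
push(35): heap contents = [8, 15, 35, 70]
push(17): heap contents = [8, 15, 17, 35, 70]
pop() → 8: heap contents = [15, 17, 35, 70]
pop() → 15: heap contents = [17, 35, 70]
push(93): heap contents = [17, 35, 70, 93]
push(41): heap contents = [17, 35, 41, 70, 93]
push(50): heap contents = [17, 35, 41, 50, 70, 93]

Answer: 8 15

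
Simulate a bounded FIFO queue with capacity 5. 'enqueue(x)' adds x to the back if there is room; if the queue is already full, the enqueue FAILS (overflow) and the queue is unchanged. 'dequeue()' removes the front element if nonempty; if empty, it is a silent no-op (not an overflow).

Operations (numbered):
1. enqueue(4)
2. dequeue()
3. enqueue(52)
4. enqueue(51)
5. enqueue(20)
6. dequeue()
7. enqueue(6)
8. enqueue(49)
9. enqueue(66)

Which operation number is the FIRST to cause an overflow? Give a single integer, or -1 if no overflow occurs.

1. enqueue(4): size=1
2. dequeue(): size=0
3. enqueue(52): size=1
4. enqueue(51): size=2
5. enqueue(20): size=3
6. dequeue(): size=2
7. enqueue(6): size=3
8. enqueue(49): size=4
9. enqueue(66): size=5

Answer: -1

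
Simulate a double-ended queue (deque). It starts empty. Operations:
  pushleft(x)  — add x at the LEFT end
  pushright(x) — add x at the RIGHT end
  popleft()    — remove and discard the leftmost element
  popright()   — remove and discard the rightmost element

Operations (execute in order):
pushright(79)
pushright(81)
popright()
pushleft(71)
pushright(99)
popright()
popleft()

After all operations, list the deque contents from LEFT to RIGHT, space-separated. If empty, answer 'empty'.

Answer: 79

Derivation:
pushright(79): [79]
pushright(81): [79, 81]
popright(): [79]
pushleft(71): [71, 79]
pushright(99): [71, 79, 99]
popright(): [71, 79]
popleft(): [79]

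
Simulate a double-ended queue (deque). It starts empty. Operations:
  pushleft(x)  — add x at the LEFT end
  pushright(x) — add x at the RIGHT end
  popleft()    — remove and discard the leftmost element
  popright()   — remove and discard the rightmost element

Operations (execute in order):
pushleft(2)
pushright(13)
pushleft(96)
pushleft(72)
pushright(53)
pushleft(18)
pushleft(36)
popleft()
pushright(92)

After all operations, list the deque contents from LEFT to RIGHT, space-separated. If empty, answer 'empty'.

Answer: 18 72 96 2 13 53 92

Derivation:
pushleft(2): [2]
pushright(13): [2, 13]
pushleft(96): [96, 2, 13]
pushleft(72): [72, 96, 2, 13]
pushright(53): [72, 96, 2, 13, 53]
pushleft(18): [18, 72, 96, 2, 13, 53]
pushleft(36): [36, 18, 72, 96, 2, 13, 53]
popleft(): [18, 72, 96, 2, 13, 53]
pushright(92): [18, 72, 96, 2, 13, 53, 92]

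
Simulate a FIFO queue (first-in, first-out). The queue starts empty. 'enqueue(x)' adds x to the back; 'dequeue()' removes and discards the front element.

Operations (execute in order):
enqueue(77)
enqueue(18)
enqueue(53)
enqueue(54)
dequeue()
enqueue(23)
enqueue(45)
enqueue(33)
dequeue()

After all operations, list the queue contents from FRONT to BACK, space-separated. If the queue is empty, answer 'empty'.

Answer: 53 54 23 45 33

Derivation:
enqueue(77): [77]
enqueue(18): [77, 18]
enqueue(53): [77, 18, 53]
enqueue(54): [77, 18, 53, 54]
dequeue(): [18, 53, 54]
enqueue(23): [18, 53, 54, 23]
enqueue(45): [18, 53, 54, 23, 45]
enqueue(33): [18, 53, 54, 23, 45, 33]
dequeue(): [53, 54, 23, 45, 33]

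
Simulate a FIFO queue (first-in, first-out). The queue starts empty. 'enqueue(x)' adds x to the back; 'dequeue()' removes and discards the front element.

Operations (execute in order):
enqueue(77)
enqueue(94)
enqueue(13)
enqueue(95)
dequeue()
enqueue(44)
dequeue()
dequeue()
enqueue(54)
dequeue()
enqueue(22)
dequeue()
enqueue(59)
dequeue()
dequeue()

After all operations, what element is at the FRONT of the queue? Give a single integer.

enqueue(77): queue = [77]
enqueue(94): queue = [77, 94]
enqueue(13): queue = [77, 94, 13]
enqueue(95): queue = [77, 94, 13, 95]
dequeue(): queue = [94, 13, 95]
enqueue(44): queue = [94, 13, 95, 44]
dequeue(): queue = [13, 95, 44]
dequeue(): queue = [95, 44]
enqueue(54): queue = [95, 44, 54]
dequeue(): queue = [44, 54]
enqueue(22): queue = [44, 54, 22]
dequeue(): queue = [54, 22]
enqueue(59): queue = [54, 22, 59]
dequeue(): queue = [22, 59]
dequeue(): queue = [59]

Answer: 59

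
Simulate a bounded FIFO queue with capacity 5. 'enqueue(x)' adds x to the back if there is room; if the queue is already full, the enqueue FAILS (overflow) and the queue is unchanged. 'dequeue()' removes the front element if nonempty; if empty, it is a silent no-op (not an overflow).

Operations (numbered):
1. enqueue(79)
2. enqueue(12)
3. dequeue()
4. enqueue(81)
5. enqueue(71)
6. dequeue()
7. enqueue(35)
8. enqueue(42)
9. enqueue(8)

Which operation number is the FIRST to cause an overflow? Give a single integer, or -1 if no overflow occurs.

1. enqueue(79): size=1
2. enqueue(12): size=2
3. dequeue(): size=1
4. enqueue(81): size=2
5. enqueue(71): size=3
6. dequeue(): size=2
7. enqueue(35): size=3
8. enqueue(42): size=4
9. enqueue(8): size=5

Answer: -1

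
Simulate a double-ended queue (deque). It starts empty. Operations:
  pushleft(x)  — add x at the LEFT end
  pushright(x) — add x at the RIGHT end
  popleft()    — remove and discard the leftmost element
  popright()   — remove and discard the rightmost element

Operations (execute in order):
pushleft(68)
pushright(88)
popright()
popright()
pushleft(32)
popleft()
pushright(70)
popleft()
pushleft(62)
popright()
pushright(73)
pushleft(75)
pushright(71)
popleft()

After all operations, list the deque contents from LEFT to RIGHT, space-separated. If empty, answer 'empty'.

Answer: 73 71

Derivation:
pushleft(68): [68]
pushright(88): [68, 88]
popright(): [68]
popright(): []
pushleft(32): [32]
popleft(): []
pushright(70): [70]
popleft(): []
pushleft(62): [62]
popright(): []
pushright(73): [73]
pushleft(75): [75, 73]
pushright(71): [75, 73, 71]
popleft(): [73, 71]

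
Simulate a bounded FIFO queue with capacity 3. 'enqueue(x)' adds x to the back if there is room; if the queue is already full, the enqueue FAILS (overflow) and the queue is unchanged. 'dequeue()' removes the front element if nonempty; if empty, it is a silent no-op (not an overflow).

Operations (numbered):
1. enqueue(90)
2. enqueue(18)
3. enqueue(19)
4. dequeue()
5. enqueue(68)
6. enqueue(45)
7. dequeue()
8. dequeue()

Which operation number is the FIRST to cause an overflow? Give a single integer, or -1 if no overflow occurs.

Answer: 6

Derivation:
1. enqueue(90): size=1
2. enqueue(18): size=2
3. enqueue(19): size=3
4. dequeue(): size=2
5. enqueue(68): size=3
6. enqueue(45): size=3=cap → OVERFLOW (fail)
7. dequeue(): size=2
8. dequeue(): size=1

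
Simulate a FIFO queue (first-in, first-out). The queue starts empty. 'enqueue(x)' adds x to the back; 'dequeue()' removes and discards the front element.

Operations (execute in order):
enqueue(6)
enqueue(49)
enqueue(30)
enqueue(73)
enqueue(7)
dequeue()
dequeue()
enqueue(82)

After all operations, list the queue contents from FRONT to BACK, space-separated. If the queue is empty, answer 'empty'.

enqueue(6): [6]
enqueue(49): [6, 49]
enqueue(30): [6, 49, 30]
enqueue(73): [6, 49, 30, 73]
enqueue(7): [6, 49, 30, 73, 7]
dequeue(): [49, 30, 73, 7]
dequeue(): [30, 73, 7]
enqueue(82): [30, 73, 7, 82]

Answer: 30 73 7 82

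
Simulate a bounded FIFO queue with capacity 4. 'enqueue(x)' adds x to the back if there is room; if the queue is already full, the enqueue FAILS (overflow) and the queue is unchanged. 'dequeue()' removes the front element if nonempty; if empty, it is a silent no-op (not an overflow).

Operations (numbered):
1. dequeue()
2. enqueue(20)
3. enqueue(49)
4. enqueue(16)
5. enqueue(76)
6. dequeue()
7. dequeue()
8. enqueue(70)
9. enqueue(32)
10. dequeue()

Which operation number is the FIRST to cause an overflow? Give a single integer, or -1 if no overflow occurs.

Answer: -1

Derivation:
1. dequeue(): empty, no-op, size=0
2. enqueue(20): size=1
3. enqueue(49): size=2
4. enqueue(16): size=3
5. enqueue(76): size=4
6. dequeue(): size=3
7. dequeue(): size=2
8. enqueue(70): size=3
9. enqueue(32): size=4
10. dequeue(): size=3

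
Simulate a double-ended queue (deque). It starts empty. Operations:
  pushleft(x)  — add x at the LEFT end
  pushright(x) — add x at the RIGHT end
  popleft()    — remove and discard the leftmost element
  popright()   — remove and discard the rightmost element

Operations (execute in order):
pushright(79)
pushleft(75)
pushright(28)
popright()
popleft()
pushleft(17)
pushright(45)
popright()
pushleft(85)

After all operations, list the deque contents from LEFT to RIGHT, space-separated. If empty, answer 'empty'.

Answer: 85 17 79

Derivation:
pushright(79): [79]
pushleft(75): [75, 79]
pushright(28): [75, 79, 28]
popright(): [75, 79]
popleft(): [79]
pushleft(17): [17, 79]
pushright(45): [17, 79, 45]
popright(): [17, 79]
pushleft(85): [85, 17, 79]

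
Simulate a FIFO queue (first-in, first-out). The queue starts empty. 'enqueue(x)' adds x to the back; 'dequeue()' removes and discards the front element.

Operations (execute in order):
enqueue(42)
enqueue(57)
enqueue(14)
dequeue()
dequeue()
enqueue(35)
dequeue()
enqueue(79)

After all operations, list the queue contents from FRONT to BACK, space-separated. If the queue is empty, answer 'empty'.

Answer: 35 79

Derivation:
enqueue(42): [42]
enqueue(57): [42, 57]
enqueue(14): [42, 57, 14]
dequeue(): [57, 14]
dequeue(): [14]
enqueue(35): [14, 35]
dequeue(): [35]
enqueue(79): [35, 79]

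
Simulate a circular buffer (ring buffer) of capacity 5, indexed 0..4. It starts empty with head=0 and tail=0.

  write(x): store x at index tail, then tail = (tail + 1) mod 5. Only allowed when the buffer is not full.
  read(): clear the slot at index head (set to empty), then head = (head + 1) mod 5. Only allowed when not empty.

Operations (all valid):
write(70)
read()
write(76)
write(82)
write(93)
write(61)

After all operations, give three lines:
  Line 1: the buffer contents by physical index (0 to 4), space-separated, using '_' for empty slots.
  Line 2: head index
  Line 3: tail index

write(70): buf=[70 _ _ _ _], head=0, tail=1, size=1
read(): buf=[_ _ _ _ _], head=1, tail=1, size=0
write(76): buf=[_ 76 _ _ _], head=1, tail=2, size=1
write(82): buf=[_ 76 82 _ _], head=1, tail=3, size=2
write(93): buf=[_ 76 82 93 _], head=1, tail=4, size=3
write(61): buf=[_ 76 82 93 61], head=1, tail=0, size=4

Answer: _ 76 82 93 61
1
0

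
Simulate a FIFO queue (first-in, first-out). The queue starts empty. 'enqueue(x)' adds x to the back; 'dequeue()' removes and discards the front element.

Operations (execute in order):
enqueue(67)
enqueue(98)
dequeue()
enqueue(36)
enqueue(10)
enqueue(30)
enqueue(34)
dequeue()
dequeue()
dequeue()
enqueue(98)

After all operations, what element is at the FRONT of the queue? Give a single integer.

enqueue(67): queue = [67]
enqueue(98): queue = [67, 98]
dequeue(): queue = [98]
enqueue(36): queue = [98, 36]
enqueue(10): queue = [98, 36, 10]
enqueue(30): queue = [98, 36, 10, 30]
enqueue(34): queue = [98, 36, 10, 30, 34]
dequeue(): queue = [36, 10, 30, 34]
dequeue(): queue = [10, 30, 34]
dequeue(): queue = [30, 34]
enqueue(98): queue = [30, 34, 98]

Answer: 30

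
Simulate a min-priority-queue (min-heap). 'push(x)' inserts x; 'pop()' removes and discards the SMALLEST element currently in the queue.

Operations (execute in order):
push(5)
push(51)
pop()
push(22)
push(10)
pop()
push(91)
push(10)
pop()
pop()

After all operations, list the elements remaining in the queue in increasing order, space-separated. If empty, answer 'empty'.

push(5): heap contents = [5]
push(51): heap contents = [5, 51]
pop() → 5: heap contents = [51]
push(22): heap contents = [22, 51]
push(10): heap contents = [10, 22, 51]
pop() → 10: heap contents = [22, 51]
push(91): heap contents = [22, 51, 91]
push(10): heap contents = [10, 22, 51, 91]
pop() → 10: heap contents = [22, 51, 91]
pop() → 22: heap contents = [51, 91]

Answer: 51 91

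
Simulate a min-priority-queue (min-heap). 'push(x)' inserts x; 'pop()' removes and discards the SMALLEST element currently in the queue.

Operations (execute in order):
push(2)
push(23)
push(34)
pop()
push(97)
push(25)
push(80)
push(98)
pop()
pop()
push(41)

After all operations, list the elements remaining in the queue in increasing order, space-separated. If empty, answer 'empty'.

Answer: 34 41 80 97 98

Derivation:
push(2): heap contents = [2]
push(23): heap contents = [2, 23]
push(34): heap contents = [2, 23, 34]
pop() → 2: heap contents = [23, 34]
push(97): heap contents = [23, 34, 97]
push(25): heap contents = [23, 25, 34, 97]
push(80): heap contents = [23, 25, 34, 80, 97]
push(98): heap contents = [23, 25, 34, 80, 97, 98]
pop() → 23: heap contents = [25, 34, 80, 97, 98]
pop() → 25: heap contents = [34, 80, 97, 98]
push(41): heap contents = [34, 41, 80, 97, 98]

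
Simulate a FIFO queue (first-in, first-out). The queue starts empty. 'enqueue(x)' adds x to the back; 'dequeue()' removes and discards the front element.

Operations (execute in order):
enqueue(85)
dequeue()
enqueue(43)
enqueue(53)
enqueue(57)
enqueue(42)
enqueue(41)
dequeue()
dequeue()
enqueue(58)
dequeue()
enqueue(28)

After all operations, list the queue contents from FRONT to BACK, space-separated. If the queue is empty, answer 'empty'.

Answer: 42 41 58 28

Derivation:
enqueue(85): [85]
dequeue(): []
enqueue(43): [43]
enqueue(53): [43, 53]
enqueue(57): [43, 53, 57]
enqueue(42): [43, 53, 57, 42]
enqueue(41): [43, 53, 57, 42, 41]
dequeue(): [53, 57, 42, 41]
dequeue(): [57, 42, 41]
enqueue(58): [57, 42, 41, 58]
dequeue(): [42, 41, 58]
enqueue(28): [42, 41, 58, 28]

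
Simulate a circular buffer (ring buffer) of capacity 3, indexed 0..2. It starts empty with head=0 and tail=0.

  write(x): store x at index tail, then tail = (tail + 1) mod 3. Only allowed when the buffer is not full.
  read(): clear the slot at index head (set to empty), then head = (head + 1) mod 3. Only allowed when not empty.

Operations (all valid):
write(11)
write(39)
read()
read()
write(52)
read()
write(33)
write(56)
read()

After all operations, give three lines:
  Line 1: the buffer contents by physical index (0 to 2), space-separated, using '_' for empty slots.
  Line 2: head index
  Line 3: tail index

Answer: _ 56 _
1
2

Derivation:
write(11): buf=[11 _ _], head=0, tail=1, size=1
write(39): buf=[11 39 _], head=0, tail=2, size=2
read(): buf=[_ 39 _], head=1, tail=2, size=1
read(): buf=[_ _ _], head=2, tail=2, size=0
write(52): buf=[_ _ 52], head=2, tail=0, size=1
read(): buf=[_ _ _], head=0, tail=0, size=0
write(33): buf=[33 _ _], head=0, tail=1, size=1
write(56): buf=[33 56 _], head=0, tail=2, size=2
read(): buf=[_ 56 _], head=1, tail=2, size=1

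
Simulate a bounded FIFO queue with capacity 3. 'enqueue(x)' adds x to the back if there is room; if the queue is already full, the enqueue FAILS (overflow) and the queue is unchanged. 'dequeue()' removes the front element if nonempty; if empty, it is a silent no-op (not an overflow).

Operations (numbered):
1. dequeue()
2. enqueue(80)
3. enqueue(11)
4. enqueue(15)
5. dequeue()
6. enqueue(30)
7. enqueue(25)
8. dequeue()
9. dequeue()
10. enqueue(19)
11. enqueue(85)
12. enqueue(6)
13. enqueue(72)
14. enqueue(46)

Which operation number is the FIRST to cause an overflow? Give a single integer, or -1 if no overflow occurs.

1. dequeue(): empty, no-op, size=0
2. enqueue(80): size=1
3. enqueue(11): size=2
4. enqueue(15): size=3
5. dequeue(): size=2
6. enqueue(30): size=3
7. enqueue(25): size=3=cap → OVERFLOW (fail)
8. dequeue(): size=2
9. dequeue(): size=1
10. enqueue(19): size=2
11. enqueue(85): size=3
12. enqueue(6): size=3=cap → OVERFLOW (fail)
13. enqueue(72): size=3=cap → OVERFLOW (fail)
14. enqueue(46): size=3=cap → OVERFLOW (fail)

Answer: 7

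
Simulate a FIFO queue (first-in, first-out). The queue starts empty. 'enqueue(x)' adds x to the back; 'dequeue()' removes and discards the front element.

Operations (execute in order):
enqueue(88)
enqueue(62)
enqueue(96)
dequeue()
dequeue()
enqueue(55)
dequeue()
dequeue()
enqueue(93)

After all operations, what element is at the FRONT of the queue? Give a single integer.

Answer: 93

Derivation:
enqueue(88): queue = [88]
enqueue(62): queue = [88, 62]
enqueue(96): queue = [88, 62, 96]
dequeue(): queue = [62, 96]
dequeue(): queue = [96]
enqueue(55): queue = [96, 55]
dequeue(): queue = [55]
dequeue(): queue = []
enqueue(93): queue = [93]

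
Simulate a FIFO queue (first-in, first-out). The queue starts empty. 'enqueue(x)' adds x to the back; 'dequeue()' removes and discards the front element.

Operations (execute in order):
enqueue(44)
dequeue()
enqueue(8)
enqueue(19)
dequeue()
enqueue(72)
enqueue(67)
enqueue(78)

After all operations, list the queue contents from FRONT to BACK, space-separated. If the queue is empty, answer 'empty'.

Answer: 19 72 67 78

Derivation:
enqueue(44): [44]
dequeue(): []
enqueue(8): [8]
enqueue(19): [8, 19]
dequeue(): [19]
enqueue(72): [19, 72]
enqueue(67): [19, 72, 67]
enqueue(78): [19, 72, 67, 78]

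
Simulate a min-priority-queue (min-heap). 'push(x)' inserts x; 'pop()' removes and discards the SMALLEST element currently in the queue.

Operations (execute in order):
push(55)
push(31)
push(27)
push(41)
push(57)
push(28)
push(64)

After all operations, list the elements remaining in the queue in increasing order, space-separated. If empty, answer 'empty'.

Answer: 27 28 31 41 55 57 64

Derivation:
push(55): heap contents = [55]
push(31): heap contents = [31, 55]
push(27): heap contents = [27, 31, 55]
push(41): heap contents = [27, 31, 41, 55]
push(57): heap contents = [27, 31, 41, 55, 57]
push(28): heap contents = [27, 28, 31, 41, 55, 57]
push(64): heap contents = [27, 28, 31, 41, 55, 57, 64]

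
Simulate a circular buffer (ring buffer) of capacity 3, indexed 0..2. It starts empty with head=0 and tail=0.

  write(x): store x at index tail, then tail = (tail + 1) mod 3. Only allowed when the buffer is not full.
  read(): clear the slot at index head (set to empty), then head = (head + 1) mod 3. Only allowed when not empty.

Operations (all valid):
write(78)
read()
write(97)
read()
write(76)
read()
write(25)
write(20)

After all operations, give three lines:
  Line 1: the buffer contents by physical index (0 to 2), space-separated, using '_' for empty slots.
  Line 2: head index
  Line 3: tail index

Answer: 25 20 _
0
2

Derivation:
write(78): buf=[78 _ _], head=0, tail=1, size=1
read(): buf=[_ _ _], head=1, tail=1, size=0
write(97): buf=[_ 97 _], head=1, tail=2, size=1
read(): buf=[_ _ _], head=2, tail=2, size=0
write(76): buf=[_ _ 76], head=2, tail=0, size=1
read(): buf=[_ _ _], head=0, tail=0, size=0
write(25): buf=[25 _ _], head=0, tail=1, size=1
write(20): buf=[25 20 _], head=0, tail=2, size=2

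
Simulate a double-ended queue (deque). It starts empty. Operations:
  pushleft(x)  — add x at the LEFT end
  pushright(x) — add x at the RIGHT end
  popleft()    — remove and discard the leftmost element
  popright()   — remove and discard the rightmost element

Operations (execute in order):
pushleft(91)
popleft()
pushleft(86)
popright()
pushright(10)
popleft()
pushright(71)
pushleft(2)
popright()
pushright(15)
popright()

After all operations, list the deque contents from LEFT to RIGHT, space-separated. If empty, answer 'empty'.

pushleft(91): [91]
popleft(): []
pushleft(86): [86]
popright(): []
pushright(10): [10]
popleft(): []
pushright(71): [71]
pushleft(2): [2, 71]
popright(): [2]
pushright(15): [2, 15]
popright(): [2]

Answer: 2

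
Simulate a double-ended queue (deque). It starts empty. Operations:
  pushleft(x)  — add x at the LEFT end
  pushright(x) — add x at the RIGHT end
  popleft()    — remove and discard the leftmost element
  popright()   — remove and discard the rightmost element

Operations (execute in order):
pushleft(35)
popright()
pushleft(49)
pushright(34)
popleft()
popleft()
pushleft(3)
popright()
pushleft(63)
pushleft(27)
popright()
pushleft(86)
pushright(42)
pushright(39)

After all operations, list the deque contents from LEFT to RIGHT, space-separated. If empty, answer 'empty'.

pushleft(35): [35]
popright(): []
pushleft(49): [49]
pushright(34): [49, 34]
popleft(): [34]
popleft(): []
pushleft(3): [3]
popright(): []
pushleft(63): [63]
pushleft(27): [27, 63]
popright(): [27]
pushleft(86): [86, 27]
pushright(42): [86, 27, 42]
pushright(39): [86, 27, 42, 39]

Answer: 86 27 42 39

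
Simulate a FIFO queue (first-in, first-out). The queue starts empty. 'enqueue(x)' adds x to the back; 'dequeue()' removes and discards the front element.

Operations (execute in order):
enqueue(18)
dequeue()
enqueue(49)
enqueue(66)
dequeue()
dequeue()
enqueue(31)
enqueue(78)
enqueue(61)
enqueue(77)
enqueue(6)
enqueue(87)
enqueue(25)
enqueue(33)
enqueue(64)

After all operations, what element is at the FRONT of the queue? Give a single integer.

enqueue(18): queue = [18]
dequeue(): queue = []
enqueue(49): queue = [49]
enqueue(66): queue = [49, 66]
dequeue(): queue = [66]
dequeue(): queue = []
enqueue(31): queue = [31]
enqueue(78): queue = [31, 78]
enqueue(61): queue = [31, 78, 61]
enqueue(77): queue = [31, 78, 61, 77]
enqueue(6): queue = [31, 78, 61, 77, 6]
enqueue(87): queue = [31, 78, 61, 77, 6, 87]
enqueue(25): queue = [31, 78, 61, 77, 6, 87, 25]
enqueue(33): queue = [31, 78, 61, 77, 6, 87, 25, 33]
enqueue(64): queue = [31, 78, 61, 77, 6, 87, 25, 33, 64]

Answer: 31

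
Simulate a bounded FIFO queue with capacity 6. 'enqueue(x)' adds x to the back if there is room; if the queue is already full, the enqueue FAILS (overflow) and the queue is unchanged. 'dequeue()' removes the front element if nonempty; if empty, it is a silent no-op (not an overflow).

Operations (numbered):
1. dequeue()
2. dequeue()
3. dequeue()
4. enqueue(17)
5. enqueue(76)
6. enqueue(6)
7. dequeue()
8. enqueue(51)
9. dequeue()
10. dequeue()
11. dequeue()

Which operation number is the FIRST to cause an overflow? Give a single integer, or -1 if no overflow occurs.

Answer: -1

Derivation:
1. dequeue(): empty, no-op, size=0
2. dequeue(): empty, no-op, size=0
3. dequeue(): empty, no-op, size=0
4. enqueue(17): size=1
5. enqueue(76): size=2
6. enqueue(6): size=3
7. dequeue(): size=2
8. enqueue(51): size=3
9. dequeue(): size=2
10. dequeue(): size=1
11. dequeue(): size=0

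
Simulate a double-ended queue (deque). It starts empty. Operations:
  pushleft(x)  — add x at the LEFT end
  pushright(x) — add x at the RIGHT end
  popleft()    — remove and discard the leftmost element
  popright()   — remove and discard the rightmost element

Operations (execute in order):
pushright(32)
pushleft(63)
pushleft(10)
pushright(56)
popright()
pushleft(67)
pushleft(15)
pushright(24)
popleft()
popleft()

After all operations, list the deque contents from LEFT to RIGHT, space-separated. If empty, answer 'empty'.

pushright(32): [32]
pushleft(63): [63, 32]
pushleft(10): [10, 63, 32]
pushright(56): [10, 63, 32, 56]
popright(): [10, 63, 32]
pushleft(67): [67, 10, 63, 32]
pushleft(15): [15, 67, 10, 63, 32]
pushright(24): [15, 67, 10, 63, 32, 24]
popleft(): [67, 10, 63, 32, 24]
popleft(): [10, 63, 32, 24]

Answer: 10 63 32 24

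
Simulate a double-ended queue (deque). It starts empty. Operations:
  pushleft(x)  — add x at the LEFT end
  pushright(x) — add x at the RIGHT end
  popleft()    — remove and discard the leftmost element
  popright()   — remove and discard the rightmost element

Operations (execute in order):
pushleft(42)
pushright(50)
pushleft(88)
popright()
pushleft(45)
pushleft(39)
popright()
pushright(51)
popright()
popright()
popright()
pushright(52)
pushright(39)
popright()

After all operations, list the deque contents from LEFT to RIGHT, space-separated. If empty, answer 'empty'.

Answer: 39 52

Derivation:
pushleft(42): [42]
pushright(50): [42, 50]
pushleft(88): [88, 42, 50]
popright(): [88, 42]
pushleft(45): [45, 88, 42]
pushleft(39): [39, 45, 88, 42]
popright(): [39, 45, 88]
pushright(51): [39, 45, 88, 51]
popright(): [39, 45, 88]
popright(): [39, 45]
popright(): [39]
pushright(52): [39, 52]
pushright(39): [39, 52, 39]
popright(): [39, 52]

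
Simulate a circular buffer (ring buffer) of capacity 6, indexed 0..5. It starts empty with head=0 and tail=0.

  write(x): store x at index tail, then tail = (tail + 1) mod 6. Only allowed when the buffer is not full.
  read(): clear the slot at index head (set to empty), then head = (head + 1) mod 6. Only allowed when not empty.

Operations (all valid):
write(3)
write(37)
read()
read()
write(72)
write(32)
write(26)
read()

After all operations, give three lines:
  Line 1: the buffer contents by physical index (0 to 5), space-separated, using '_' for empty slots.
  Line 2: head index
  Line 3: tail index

write(3): buf=[3 _ _ _ _ _], head=0, tail=1, size=1
write(37): buf=[3 37 _ _ _ _], head=0, tail=2, size=2
read(): buf=[_ 37 _ _ _ _], head=1, tail=2, size=1
read(): buf=[_ _ _ _ _ _], head=2, tail=2, size=0
write(72): buf=[_ _ 72 _ _ _], head=2, tail=3, size=1
write(32): buf=[_ _ 72 32 _ _], head=2, tail=4, size=2
write(26): buf=[_ _ 72 32 26 _], head=2, tail=5, size=3
read(): buf=[_ _ _ 32 26 _], head=3, tail=5, size=2

Answer: _ _ _ 32 26 _
3
5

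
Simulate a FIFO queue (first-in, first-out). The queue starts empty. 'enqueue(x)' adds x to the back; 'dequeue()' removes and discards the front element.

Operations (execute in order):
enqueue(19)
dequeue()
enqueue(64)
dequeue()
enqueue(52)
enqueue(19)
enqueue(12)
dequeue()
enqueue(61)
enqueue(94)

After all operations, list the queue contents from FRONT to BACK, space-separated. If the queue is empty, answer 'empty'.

enqueue(19): [19]
dequeue(): []
enqueue(64): [64]
dequeue(): []
enqueue(52): [52]
enqueue(19): [52, 19]
enqueue(12): [52, 19, 12]
dequeue(): [19, 12]
enqueue(61): [19, 12, 61]
enqueue(94): [19, 12, 61, 94]

Answer: 19 12 61 94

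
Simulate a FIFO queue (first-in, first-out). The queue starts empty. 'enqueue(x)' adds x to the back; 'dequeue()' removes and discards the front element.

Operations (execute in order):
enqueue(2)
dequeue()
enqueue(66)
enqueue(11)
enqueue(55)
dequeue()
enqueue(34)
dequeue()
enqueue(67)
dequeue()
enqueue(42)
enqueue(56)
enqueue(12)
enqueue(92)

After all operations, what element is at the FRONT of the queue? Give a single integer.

enqueue(2): queue = [2]
dequeue(): queue = []
enqueue(66): queue = [66]
enqueue(11): queue = [66, 11]
enqueue(55): queue = [66, 11, 55]
dequeue(): queue = [11, 55]
enqueue(34): queue = [11, 55, 34]
dequeue(): queue = [55, 34]
enqueue(67): queue = [55, 34, 67]
dequeue(): queue = [34, 67]
enqueue(42): queue = [34, 67, 42]
enqueue(56): queue = [34, 67, 42, 56]
enqueue(12): queue = [34, 67, 42, 56, 12]
enqueue(92): queue = [34, 67, 42, 56, 12, 92]

Answer: 34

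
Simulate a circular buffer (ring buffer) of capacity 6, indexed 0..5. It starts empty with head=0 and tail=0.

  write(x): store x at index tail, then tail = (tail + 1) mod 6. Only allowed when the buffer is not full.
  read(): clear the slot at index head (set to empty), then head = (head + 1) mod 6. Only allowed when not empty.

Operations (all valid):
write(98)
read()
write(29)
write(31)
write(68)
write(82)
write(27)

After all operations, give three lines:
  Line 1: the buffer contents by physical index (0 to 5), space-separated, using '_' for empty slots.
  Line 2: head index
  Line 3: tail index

Answer: _ 29 31 68 82 27
1
0

Derivation:
write(98): buf=[98 _ _ _ _ _], head=0, tail=1, size=1
read(): buf=[_ _ _ _ _ _], head=1, tail=1, size=0
write(29): buf=[_ 29 _ _ _ _], head=1, tail=2, size=1
write(31): buf=[_ 29 31 _ _ _], head=1, tail=3, size=2
write(68): buf=[_ 29 31 68 _ _], head=1, tail=4, size=3
write(82): buf=[_ 29 31 68 82 _], head=1, tail=5, size=4
write(27): buf=[_ 29 31 68 82 27], head=1, tail=0, size=5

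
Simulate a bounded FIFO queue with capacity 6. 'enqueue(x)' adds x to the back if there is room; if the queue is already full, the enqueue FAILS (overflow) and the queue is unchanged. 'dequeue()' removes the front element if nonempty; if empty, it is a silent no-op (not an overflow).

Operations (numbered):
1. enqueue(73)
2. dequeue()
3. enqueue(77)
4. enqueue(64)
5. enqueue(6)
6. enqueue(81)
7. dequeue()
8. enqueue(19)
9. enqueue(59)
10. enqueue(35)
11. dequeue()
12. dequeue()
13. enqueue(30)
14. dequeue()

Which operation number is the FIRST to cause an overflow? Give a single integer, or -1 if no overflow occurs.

1. enqueue(73): size=1
2. dequeue(): size=0
3. enqueue(77): size=1
4. enqueue(64): size=2
5. enqueue(6): size=3
6. enqueue(81): size=4
7. dequeue(): size=3
8. enqueue(19): size=4
9. enqueue(59): size=5
10. enqueue(35): size=6
11. dequeue(): size=5
12. dequeue(): size=4
13. enqueue(30): size=5
14. dequeue(): size=4

Answer: -1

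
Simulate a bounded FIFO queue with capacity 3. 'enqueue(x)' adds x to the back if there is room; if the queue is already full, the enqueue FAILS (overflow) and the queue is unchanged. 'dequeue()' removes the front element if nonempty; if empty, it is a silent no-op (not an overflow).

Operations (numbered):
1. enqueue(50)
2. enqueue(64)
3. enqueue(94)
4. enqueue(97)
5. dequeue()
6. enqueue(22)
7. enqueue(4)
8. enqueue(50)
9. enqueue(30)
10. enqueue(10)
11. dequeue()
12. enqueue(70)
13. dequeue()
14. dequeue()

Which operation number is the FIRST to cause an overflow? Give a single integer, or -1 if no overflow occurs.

1. enqueue(50): size=1
2. enqueue(64): size=2
3. enqueue(94): size=3
4. enqueue(97): size=3=cap → OVERFLOW (fail)
5. dequeue(): size=2
6. enqueue(22): size=3
7. enqueue(4): size=3=cap → OVERFLOW (fail)
8. enqueue(50): size=3=cap → OVERFLOW (fail)
9. enqueue(30): size=3=cap → OVERFLOW (fail)
10. enqueue(10): size=3=cap → OVERFLOW (fail)
11. dequeue(): size=2
12. enqueue(70): size=3
13. dequeue(): size=2
14. dequeue(): size=1

Answer: 4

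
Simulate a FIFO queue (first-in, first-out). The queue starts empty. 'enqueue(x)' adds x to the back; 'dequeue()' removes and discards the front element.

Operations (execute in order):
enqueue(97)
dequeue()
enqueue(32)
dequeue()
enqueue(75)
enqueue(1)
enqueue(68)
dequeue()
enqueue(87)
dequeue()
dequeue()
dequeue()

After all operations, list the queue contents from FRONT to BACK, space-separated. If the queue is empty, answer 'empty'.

enqueue(97): [97]
dequeue(): []
enqueue(32): [32]
dequeue(): []
enqueue(75): [75]
enqueue(1): [75, 1]
enqueue(68): [75, 1, 68]
dequeue(): [1, 68]
enqueue(87): [1, 68, 87]
dequeue(): [68, 87]
dequeue(): [87]
dequeue(): []

Answer: empty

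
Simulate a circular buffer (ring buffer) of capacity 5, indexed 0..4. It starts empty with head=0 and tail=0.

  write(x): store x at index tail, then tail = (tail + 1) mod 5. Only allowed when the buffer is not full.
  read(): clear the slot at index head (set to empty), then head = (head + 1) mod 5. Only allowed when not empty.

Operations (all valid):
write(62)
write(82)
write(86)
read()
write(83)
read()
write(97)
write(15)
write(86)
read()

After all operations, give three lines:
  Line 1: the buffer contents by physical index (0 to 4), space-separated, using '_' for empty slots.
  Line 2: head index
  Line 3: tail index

write(62): buf=[62 _ _ _ _], head=0, tail=1, size=1
write(82): buf=[62 82 _ _ _], head=0, tail=2, size=2
write(86): buf=[62 82 86 _ _], head=0, tail=3, size=3
read(): buf=[_ 82 86 _ _], head=1, tail=3, size=2
write(83): buf=[_ 82 86 83 _], head=1, tail=4, size=3
read(): buf=[_ _ 86 83 _], head=2, tail=4, size=2
write(97): buf=[_ _ 86 83 97], head=2, tail=0, size=3
write(15): buf=[15 _ 86 83 97], head=2, tail=1, size=4
write(86): buf=[15 86 86 83 97], head=2, tail=2, size=5
read(): buf=[15 86 _ 83 97], head=3, tail=2, size=4

Answer: 15 86 _ 83 97
3
2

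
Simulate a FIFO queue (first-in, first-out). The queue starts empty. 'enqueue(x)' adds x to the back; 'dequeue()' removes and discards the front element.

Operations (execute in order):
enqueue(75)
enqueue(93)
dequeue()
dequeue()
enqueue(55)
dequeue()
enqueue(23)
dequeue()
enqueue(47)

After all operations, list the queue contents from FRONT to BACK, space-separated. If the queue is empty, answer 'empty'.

enqueue(75): [75]
enqueue(93): [75, 93]
dequeue(): [93]
dequeue(): []
enqueue(55): [55]
dequeue(): []
enqueue(23): [23]
dequeue(): []
enqueue(47): [47]

Answer: 47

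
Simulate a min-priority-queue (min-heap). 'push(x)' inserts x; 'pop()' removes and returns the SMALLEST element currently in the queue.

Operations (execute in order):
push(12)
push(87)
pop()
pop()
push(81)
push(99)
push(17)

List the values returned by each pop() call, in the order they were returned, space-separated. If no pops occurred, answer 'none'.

Answer: 12 87

Derivation:
push(12): heap contents = [12]
push(87): heap contents = [12, 87]
pop() → 12: heap contents = [87]
pop() → 87: heap contents = []
push(81): heap contents = [81]
push(99): heap contents = [81, 99]
push(17): heap contents = [17, 81, 99]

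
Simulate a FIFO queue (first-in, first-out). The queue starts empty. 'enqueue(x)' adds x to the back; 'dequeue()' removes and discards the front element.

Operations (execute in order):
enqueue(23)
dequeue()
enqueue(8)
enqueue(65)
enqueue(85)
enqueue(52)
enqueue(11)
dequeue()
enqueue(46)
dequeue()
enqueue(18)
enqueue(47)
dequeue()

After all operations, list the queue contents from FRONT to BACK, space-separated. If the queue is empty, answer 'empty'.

enqueue(23): [23]
dequeue(): []
enqueue(8): [8]
enqueue(65): [8, 65]
enqueue(85): [8, 65, 85]
enqueue(52): [8, 65, 85, 52]
enqueue(11): [8, 65, 85, 52, 11]
dequeue(): [65, 85, 52, 11]
enqueue(46): [65, 85, 52, 11, 46]
dequeue(): [85, 52, 11, 46]
enqueue(18): [85, 52, 11, 46, 18]
enqueue(47): [85, 52, 11, 46, 18, 47]
dequeue(): [52, 11, 46, 18, 47]

Answer: 52 11 46 18 47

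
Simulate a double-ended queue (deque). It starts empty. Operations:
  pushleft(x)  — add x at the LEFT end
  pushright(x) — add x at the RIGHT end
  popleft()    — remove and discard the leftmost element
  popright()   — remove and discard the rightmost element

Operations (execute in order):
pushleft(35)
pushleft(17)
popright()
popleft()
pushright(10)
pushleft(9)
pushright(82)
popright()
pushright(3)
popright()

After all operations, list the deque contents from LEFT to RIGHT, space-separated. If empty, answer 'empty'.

Answer: 9 10

Derivation:
pushleft(35): [35]
pushleft(17): [17, 35]
popright(): [17]
popleft(): []
pushright(10): [10]
pushleft(9): [9, 10]
pushright(82): [9, 10, 82]
popright(): [9, 10]
pushright(3): [9, 10, 3]
popright(): [9, 10]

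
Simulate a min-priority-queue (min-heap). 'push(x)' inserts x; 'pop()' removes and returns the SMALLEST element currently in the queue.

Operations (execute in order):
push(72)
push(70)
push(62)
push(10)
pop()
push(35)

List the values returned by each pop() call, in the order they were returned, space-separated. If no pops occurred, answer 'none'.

push(72): heap contents = [72]
push(70): heap contents = [70, 72]
push(62): heap contents = [62, 70, 72]
push(10): heap contents = [10, 62, 70, 72]
pop() → 10: heap contents = [62, 70, 72]
push(35): heap contents = [35, 62, 70, 72]

Answer: 10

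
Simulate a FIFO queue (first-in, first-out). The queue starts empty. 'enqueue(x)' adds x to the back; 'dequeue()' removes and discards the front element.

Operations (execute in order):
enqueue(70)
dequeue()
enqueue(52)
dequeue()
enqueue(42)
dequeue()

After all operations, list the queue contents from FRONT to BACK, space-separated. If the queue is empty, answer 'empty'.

Answer: empty

Derivation:
enqueue(70): [70]
dequeue(): []
enqueue(52): [52]
dequeue(): []
enqueue(42): [42]
dequeue(): []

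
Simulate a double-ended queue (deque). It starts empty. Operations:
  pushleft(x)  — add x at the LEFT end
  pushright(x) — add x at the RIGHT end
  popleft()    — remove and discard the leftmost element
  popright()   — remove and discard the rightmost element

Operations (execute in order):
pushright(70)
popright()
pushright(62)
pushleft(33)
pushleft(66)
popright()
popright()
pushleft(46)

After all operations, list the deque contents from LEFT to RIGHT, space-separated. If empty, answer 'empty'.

pushright(70): [70]
popright(): []
pushright(62): [62]
pushleft(33): [33, 62]
pushleft(66): [66, 33, 62]
popright(): [66, 33]
popright(): [66]
pushleft(46): [46, 66]

Answer: 46 66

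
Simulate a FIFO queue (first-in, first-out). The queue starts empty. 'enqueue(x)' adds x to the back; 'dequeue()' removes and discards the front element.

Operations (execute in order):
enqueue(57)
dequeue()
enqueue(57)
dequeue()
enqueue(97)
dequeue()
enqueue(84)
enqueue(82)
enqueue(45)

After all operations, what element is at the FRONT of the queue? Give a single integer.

Answer: 84

Derivation:
enqueue(57): queue = [57]
dequeue(): queue = []
enqueue(57): queue = [57]
dequeue(): queue = []
enqueue(97): queue = [97]
dequeue(): queue = []
enqueue(84): queue = [84]
enqueue(82): queue = [84, 82]
enqueue(45): queue = [84, 82, 45]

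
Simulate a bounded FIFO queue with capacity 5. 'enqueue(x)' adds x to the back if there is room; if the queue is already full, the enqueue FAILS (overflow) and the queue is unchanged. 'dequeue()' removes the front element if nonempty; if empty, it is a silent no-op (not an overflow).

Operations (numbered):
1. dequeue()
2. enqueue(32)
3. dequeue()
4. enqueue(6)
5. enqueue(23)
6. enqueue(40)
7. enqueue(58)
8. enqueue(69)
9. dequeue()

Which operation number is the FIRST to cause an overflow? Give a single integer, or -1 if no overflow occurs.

1. dequeue(): empty, no-op, size=0
2. enqueue(32): size=1
3. dequeue(): size=0
4. enqueue(6): size=1
5. enqueue(23): size=2
6. enqueue(40): size=3
7. enqueue(58): size=4
8. enqueue(69): size=5
9. dequeue(): size=4

Answer: -1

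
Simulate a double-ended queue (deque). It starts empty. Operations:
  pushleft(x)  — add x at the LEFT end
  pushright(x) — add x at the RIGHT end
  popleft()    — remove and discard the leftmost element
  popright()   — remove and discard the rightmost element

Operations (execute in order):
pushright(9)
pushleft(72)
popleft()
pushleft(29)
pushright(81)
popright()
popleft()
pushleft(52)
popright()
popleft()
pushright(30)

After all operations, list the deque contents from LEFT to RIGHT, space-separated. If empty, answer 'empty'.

pushright(9): [9]
pushleft(72): [72, 9]
popleft(): [9]
pushleft(29): [29, 9]
pushright(81): [29, 9, 81]
popright(): [29, 9]
popleft(): [9]
pushleft(52): [52, 9]
popright(): [52]
popleft(): []
pushright(30): [30]

Answer: 30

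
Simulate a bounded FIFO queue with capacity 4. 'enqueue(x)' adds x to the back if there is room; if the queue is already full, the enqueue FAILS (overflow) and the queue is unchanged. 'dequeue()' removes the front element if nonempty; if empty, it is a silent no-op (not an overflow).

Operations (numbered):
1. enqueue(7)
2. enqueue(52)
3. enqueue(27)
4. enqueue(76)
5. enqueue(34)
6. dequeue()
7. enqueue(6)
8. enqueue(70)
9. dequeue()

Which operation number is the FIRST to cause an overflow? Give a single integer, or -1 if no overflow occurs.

Answer: 5

Derivation:
1. enqueue(7): size=1
2. enqueue(52): size=2
3. enqueue(27): size=3
4. enqueue(76): size=4
5. enqueue(34): size=4=cap → OVERFLOW (fail)
6. dequeue(): size=3
7. enqueue(6): size=4
8. enqueue(70): size=4=cap → OVERFLOW (fail)
9. dequeue(): size=3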